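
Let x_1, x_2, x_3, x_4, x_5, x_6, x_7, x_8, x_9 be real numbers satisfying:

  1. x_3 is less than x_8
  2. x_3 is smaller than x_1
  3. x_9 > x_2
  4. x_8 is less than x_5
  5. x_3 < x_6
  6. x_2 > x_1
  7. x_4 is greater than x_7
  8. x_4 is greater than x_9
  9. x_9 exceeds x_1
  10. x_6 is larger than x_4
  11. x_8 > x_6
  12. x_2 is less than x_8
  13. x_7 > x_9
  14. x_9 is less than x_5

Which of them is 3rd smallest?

x_2

Piecing the relations together gives one ordering: x_3 < x_1 < x_2 < x_9 < x_7 < x_4 < x_6 < x_8 < x_5.
Counting 3 from the smallest end gives x_2.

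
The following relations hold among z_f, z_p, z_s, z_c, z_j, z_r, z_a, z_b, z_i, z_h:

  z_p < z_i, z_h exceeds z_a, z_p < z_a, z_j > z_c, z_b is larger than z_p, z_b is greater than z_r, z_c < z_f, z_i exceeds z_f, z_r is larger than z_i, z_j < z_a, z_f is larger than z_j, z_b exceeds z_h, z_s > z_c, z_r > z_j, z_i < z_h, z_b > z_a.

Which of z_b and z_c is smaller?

z_c < z_j and z_j < z_f give z_c < z_f.
Then z_f < z_i extends the chain to z_i.
Then z_i < z_r extends the chain to z_r.
Then z_r < z_b extends the chain to z_b.
So z_c < z_b; z_c is the smaller of the two.

z_c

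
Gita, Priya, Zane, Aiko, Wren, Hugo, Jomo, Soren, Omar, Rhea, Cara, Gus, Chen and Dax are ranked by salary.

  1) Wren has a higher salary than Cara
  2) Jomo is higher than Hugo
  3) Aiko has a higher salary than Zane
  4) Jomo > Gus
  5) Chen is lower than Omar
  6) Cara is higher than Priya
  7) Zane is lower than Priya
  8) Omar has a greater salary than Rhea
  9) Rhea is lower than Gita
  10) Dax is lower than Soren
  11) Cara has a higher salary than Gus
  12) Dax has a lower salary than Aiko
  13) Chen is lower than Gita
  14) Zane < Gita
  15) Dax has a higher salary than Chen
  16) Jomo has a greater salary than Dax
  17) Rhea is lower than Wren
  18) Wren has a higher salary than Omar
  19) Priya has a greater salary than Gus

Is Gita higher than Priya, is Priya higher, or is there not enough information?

undetermined

Following every chain through Priya: above Priya we get Cara, Wren; below Priya we get Gus, Zane.
Gita is not reached, and no chain runs the other way from Gita to Priya.
So the given relations leave the order of Priya and Gita undetermined.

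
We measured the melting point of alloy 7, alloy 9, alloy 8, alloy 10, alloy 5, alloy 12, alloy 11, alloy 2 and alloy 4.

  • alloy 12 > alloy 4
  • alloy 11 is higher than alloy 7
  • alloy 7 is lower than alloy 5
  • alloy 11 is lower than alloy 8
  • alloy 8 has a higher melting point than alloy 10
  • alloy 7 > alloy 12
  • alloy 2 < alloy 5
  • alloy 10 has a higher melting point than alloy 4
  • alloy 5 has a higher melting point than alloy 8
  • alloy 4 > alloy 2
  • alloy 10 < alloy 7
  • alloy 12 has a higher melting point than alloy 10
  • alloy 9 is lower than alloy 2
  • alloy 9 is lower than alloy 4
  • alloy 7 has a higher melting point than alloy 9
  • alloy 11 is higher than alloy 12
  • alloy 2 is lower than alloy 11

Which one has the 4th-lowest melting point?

Chaining the given pairs: alloy 9 < alloy 2 < alloy 4 < alloy 10 < alloy 12 < alloy 7 < alloy 11 < alloy 8 < alloy 5.
The 4th smallest is alloy 10.

alloy 10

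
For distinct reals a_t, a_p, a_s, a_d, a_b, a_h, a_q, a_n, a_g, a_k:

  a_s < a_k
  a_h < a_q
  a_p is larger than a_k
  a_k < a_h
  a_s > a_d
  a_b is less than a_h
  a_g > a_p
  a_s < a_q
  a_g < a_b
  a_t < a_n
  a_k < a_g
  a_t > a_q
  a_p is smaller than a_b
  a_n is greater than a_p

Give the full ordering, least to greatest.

a_d < a_s < a_k < a_p < a_g < a_b < a_h < a_q < a_t < a_n

Each adjacent pair is fixed by a given relation: a_d < a_s; a_s < a_k; a_k < a_p; a_p < a_g; a_g < a_b; a_b < a_h; a_h < a_q; a_q < a_t; a_t < a_n. Chaining them end to end gives the full order.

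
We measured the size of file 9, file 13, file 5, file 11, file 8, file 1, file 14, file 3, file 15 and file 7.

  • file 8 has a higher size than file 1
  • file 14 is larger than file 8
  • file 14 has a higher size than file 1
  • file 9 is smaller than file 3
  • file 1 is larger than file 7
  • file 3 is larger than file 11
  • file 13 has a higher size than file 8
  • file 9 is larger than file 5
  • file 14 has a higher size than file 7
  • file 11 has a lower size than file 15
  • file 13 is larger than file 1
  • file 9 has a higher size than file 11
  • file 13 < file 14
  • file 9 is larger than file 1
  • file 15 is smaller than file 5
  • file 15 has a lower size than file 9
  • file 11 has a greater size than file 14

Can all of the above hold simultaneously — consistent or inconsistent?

consistent

The single ordering file 7 < file 1 < file 8 < file 13 < file 14 < file 11 < file 15 < file 5 < file 9 < file 3 satisfies every listed relation, so no contradiction arises.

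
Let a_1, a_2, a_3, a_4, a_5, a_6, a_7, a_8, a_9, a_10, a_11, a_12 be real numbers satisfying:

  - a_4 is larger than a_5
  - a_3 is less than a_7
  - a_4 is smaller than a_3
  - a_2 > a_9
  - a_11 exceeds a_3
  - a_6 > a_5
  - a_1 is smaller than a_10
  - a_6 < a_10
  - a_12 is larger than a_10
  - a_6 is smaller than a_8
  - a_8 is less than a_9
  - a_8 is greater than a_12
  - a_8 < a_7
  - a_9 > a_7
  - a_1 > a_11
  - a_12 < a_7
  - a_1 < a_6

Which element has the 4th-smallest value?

The consecutive relations fix a unique order: a_5 < a_4 < a_3 < a_11 < a_1 < a_6 < a_10 < a_12 < a_8 < a_7 < a_9 < a_2.
Counting 4 from the smallest end gives a_11.

a_11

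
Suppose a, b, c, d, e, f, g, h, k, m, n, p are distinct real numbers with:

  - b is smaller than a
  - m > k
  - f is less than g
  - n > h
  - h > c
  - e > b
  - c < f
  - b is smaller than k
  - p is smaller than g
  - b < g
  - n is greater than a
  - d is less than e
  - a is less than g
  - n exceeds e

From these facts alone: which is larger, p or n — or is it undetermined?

Following every chain through p: above p we get g.
n is not reached, and no chain runs the other way from n to p.
So the given relations leave the order of p and n undetermined.

undetermined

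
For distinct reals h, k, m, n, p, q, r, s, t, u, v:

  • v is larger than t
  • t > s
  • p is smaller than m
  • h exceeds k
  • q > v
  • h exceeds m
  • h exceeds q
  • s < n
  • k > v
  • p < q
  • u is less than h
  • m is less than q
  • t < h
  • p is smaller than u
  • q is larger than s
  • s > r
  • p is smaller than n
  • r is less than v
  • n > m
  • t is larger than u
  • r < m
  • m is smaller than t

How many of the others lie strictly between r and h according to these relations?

Chaining upward from r reaches: s, m, t, v, q, k, n.
Chaining downward from h reaches: s, p, u, m, t, v, q, k.
Strictly between r and h are those in both lists: s, m, t, v, q, k — 6 elements.

6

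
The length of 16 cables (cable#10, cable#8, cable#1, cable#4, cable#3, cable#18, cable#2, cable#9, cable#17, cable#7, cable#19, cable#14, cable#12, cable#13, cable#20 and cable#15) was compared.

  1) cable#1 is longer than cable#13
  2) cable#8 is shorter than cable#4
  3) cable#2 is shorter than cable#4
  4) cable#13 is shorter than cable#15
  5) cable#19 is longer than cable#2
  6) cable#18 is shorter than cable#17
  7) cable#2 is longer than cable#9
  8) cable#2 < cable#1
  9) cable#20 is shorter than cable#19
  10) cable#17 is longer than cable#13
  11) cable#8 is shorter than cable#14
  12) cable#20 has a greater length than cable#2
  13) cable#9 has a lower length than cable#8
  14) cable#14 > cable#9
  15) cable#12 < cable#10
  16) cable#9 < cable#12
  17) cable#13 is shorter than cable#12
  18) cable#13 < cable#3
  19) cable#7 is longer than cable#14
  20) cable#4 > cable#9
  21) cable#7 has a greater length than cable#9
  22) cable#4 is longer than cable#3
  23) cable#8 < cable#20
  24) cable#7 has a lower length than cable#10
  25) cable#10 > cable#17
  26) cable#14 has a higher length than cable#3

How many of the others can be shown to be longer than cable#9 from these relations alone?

The elements the relations force above cable#9 are cable#8, cable#2, cable#12, cable#20, cable#1, cable#14, cable#7, cable#10, cable#4, cable#19 — no chain reaches any other.
That is 10.

10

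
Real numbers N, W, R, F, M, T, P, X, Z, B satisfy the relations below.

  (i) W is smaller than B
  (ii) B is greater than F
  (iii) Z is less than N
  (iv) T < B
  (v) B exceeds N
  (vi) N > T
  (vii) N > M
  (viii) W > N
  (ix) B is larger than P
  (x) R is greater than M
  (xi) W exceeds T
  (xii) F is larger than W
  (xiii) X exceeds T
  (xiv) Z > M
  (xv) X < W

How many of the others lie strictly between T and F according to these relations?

3

Chaining upward from T reaches: X, N, W, B.
Chaining downward from F reaches: M, Z, X, N, W.
Strictly between T and F are those in both lists: X, N, W — 3 elements.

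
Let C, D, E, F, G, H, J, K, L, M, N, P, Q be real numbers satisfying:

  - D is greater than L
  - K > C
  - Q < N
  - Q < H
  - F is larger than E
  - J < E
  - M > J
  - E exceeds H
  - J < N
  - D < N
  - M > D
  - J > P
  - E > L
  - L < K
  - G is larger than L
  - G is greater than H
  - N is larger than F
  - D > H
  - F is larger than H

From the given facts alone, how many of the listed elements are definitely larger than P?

5

From P the given relations immediately reach J.
From those, E, M, N — 4 in total.
From those, F — 5 in total.
Nothing else is reachable above P; 5 in all.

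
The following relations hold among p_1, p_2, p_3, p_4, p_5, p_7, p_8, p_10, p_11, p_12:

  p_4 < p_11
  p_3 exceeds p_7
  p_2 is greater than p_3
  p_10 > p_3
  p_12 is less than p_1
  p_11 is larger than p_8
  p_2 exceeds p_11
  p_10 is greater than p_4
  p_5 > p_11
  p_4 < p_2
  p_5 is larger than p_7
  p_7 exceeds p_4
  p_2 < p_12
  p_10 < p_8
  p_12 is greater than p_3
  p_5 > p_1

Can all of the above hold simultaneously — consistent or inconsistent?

consistent

The single ordering p_4 < p_7 < p_3 < p_10 < p_8 < p_11 < p_2 < p_12 < p_1 < p_5 satisfies every listed relation, so no contradiction arises.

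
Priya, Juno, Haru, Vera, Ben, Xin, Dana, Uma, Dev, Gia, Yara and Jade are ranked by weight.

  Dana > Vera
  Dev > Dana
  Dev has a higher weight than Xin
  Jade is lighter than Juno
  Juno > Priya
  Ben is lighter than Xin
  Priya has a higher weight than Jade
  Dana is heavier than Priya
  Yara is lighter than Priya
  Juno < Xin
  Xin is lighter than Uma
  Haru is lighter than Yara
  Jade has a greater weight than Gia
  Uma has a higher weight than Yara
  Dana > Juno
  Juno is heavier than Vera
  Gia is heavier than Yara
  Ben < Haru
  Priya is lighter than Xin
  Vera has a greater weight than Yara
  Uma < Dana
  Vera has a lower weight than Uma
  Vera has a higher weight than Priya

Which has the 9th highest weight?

Piecing the relations together gives one ordering: Ben < Haru < Yara < Gia < Jade < Priya < Vera < Juno < Xin < Uma < Dana < Dev.
The 9th largest is Gia.

Gia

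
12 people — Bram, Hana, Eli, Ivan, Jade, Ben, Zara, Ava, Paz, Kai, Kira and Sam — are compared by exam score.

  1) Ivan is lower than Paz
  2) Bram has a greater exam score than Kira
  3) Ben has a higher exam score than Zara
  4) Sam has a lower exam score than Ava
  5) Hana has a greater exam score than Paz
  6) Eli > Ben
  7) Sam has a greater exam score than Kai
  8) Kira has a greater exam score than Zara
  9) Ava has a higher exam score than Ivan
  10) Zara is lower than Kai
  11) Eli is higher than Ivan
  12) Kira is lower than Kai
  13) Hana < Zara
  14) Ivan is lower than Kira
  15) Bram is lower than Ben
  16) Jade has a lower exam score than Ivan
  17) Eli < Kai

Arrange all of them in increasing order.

The consecutive links are each given: Jade < Ivan; Ivan < Paz; Paz < Hana; Hana < Zara; Zara < Kira; Kira < Bram; Bram < Ben; Ben < Eli; Eli < Kai; Kai < Sam; Sam < Ava.

Jade < Ivan < Paz < Hana < Zara < Kira < Bram < Ben < Eli < Kai < Sam < Ava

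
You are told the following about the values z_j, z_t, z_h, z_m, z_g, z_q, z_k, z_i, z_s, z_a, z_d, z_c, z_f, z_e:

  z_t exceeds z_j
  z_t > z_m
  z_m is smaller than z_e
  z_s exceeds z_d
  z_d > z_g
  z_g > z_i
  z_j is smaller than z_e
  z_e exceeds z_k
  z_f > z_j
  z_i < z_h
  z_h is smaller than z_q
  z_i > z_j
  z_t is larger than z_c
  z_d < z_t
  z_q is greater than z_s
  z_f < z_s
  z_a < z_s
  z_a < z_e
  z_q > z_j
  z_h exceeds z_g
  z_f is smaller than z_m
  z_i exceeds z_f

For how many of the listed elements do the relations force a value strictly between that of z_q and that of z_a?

Chaining upward from z_a reaches: z_s, z_e.
Chaining downward from z_q reaches: z_j, z_f, z_i, z_g, z_d, z_s, z_h.
Strictly between z_a and z_q are those in both lists: z_s — 1 element.

1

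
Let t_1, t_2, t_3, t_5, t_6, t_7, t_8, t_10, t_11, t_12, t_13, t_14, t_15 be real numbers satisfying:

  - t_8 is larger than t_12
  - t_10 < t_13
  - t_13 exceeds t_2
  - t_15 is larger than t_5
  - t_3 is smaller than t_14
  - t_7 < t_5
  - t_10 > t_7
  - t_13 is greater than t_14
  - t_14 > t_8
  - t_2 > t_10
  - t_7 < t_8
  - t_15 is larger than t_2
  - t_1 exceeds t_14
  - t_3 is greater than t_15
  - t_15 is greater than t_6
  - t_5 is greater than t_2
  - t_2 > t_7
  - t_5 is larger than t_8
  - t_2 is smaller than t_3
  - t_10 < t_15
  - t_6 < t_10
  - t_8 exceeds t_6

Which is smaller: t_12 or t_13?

t_12

t_12 < t_8 and t_8 < t_5 give t_12 < t_5.
With t_5 < t_15: t_12 < t_8 < t_5 < t_15.
Then t_15 < t_3 extends the chain to t_3.
With t_3 < t_14: t_12 < t_8 < t_5 < t_15 < t_3 < t_14.
With t_14 < t_13: t_12 < t_8 < t_5 < t_15 < t_3 < t_14 < t_13.
So t_12 < t_13; t_12 is the smaller of the two.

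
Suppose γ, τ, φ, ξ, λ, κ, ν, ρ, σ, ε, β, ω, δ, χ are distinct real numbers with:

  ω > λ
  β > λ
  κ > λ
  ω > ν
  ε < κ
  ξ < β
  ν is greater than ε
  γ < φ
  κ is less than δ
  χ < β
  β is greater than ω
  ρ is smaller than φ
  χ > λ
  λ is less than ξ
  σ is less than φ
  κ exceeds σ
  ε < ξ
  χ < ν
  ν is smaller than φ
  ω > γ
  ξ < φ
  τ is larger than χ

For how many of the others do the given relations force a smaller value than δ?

4

Directly below δ: κ.
One step further: ε, λ, σ (4 so far).
Nothing else is reachable below δ; 4 in all.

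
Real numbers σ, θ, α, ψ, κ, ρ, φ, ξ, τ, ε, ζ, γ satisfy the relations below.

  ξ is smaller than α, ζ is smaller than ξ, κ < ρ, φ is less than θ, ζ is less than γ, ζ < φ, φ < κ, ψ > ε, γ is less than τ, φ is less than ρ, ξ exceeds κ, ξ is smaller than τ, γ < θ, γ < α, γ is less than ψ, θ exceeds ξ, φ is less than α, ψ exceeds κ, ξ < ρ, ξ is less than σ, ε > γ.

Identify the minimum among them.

ζ

Chaining upward from ζ: directly above it, φ, γ, ξ; then κ, ε, ψ, σ, α, θ, τ, ρ.
That covers every other element, and nothing is given below ζ, so ζ is the minimum.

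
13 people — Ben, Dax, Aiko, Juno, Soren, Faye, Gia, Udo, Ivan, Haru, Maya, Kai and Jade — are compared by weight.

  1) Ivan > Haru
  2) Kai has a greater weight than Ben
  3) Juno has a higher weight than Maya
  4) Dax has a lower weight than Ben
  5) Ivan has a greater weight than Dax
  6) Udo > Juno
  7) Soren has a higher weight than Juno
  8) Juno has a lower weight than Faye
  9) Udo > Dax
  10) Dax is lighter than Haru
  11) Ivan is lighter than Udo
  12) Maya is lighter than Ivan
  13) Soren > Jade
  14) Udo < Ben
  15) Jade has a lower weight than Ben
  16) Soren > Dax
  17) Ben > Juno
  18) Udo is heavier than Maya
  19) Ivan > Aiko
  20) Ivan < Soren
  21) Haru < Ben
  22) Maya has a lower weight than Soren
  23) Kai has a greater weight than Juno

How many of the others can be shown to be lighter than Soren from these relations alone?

7

From Soren the given relations immediately reach Maya, Juno, Dax, Ivan, Jade.
From those, Aiko, Haru — 7 in total.
Nothing else is reachable below Soren; 7 in all.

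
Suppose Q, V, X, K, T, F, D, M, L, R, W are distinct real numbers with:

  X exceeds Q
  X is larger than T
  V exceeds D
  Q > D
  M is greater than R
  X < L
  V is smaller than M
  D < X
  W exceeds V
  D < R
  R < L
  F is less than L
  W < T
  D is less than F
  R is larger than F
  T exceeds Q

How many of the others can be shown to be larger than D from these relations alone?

9

The elements the relations force above D are Q, F, V, R, W, T, X, L, M — no chain reaches any other.
That is 9.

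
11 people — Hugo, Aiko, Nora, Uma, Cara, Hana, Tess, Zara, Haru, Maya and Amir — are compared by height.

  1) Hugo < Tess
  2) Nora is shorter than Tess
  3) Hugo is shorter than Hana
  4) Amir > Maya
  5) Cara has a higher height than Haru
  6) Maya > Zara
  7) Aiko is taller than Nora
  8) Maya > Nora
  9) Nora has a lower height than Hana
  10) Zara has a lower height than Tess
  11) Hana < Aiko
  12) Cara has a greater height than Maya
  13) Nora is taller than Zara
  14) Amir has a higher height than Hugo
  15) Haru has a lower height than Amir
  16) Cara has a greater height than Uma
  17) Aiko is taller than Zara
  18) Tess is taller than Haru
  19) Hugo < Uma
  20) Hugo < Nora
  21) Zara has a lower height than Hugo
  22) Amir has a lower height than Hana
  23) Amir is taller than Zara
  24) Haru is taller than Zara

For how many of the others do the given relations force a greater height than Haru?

5

Directly above Haru: Amir, Cara, Tess.
One step further: Hana (4 so far).
One step further: Aiko (5 so far).
Nothing else is reachable above Haru; 5 in all.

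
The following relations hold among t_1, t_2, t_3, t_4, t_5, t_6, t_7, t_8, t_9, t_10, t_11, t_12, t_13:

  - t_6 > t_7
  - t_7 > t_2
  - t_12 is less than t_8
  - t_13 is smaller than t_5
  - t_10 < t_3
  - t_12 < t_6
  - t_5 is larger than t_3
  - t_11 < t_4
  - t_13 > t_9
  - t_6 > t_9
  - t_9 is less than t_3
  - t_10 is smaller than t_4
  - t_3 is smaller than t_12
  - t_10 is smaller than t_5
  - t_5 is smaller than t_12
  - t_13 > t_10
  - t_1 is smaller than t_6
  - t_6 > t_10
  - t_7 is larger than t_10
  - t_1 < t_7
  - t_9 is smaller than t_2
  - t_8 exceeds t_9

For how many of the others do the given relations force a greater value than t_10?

The elements the relations force above t_10 are t_13, t_3, t_5, t_12, t_7, t_8, t_6, t_4 — no chain reaches any other.
That is 8.

8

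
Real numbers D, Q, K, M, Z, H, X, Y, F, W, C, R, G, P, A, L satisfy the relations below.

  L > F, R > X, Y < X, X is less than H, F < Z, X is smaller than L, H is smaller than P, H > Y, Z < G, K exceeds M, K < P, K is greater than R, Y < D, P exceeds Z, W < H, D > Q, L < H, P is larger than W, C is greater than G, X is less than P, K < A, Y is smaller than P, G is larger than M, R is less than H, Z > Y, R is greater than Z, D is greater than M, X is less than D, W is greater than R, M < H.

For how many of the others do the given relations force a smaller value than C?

5

From C the given relations immediately reach G.
From those, M, Z — 3 in total.
From those, F, Y — 5 in total.
No other element is forced below C by the given relations, so the count is 5.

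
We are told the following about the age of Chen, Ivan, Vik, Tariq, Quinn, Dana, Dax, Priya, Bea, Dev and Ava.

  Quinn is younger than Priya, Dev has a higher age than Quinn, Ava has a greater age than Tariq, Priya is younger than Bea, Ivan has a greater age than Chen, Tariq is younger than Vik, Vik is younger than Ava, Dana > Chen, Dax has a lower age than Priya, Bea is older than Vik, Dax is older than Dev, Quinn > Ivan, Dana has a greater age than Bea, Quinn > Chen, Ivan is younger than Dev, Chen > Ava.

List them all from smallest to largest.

Nothing is placed below Tariq, so it is least; from there Tariq < Vik; Vik < Ava; Ava < Chen; Chen < Ivan; Ivan < Quinn; Quinn < Dev; Dev < Dax; Dax < Priya; Priya < Bea; Bea < Dana, each given directly.

Tariq < Vik < Ava < Chen < Ivan < Quinn < Dev < Dax < Priya < Bea < Dana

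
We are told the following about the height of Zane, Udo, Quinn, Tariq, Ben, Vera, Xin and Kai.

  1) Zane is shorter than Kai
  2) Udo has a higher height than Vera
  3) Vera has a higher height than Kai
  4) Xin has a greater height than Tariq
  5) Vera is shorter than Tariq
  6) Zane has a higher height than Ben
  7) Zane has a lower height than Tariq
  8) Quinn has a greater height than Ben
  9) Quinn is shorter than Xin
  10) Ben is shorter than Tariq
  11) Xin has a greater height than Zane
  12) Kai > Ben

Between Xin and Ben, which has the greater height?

Ben < Zane and Zane < Kai give Ben < Kai.
With Kai < Vera: Ben < Zane < Kai < Vera.
With Vera < Tariq: Ben < Zane < Kai < Vera < Tariq.
Then Tariq < Xin extends the chain to Xin.
So Ben < Xin; Xin is the taller of the two.

Xin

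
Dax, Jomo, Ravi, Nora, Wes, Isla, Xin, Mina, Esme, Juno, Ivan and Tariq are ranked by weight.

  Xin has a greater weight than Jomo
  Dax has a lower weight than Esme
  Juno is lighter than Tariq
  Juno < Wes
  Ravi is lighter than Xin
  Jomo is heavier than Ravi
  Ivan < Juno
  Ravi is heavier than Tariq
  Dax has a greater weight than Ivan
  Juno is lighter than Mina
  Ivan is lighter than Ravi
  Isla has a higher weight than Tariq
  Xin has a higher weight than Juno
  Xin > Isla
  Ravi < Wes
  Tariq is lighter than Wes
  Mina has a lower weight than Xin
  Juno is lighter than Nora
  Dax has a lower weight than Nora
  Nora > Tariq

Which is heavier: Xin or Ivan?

Ivan < Juno < Tariq < Ravi < Jomo < Xin, by transitivity through Juno, Tariq, Ravi, Jomo.
So Ivan < Xin; Xin is the heavier of the two.

Xin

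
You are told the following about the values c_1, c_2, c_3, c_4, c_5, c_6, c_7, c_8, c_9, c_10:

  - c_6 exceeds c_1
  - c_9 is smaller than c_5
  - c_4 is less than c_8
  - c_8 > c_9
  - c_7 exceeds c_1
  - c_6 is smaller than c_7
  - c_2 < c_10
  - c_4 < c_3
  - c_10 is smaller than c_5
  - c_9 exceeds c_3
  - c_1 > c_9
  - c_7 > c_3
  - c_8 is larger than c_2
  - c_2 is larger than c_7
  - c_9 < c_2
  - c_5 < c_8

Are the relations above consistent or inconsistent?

consistent

The single ordering c_4 < c_3 < c_9 < c_1 < c_6 < c_7 < c_2 < c_10 < c_5 < c_8 satisfies every listed relation, so no contradiction arises.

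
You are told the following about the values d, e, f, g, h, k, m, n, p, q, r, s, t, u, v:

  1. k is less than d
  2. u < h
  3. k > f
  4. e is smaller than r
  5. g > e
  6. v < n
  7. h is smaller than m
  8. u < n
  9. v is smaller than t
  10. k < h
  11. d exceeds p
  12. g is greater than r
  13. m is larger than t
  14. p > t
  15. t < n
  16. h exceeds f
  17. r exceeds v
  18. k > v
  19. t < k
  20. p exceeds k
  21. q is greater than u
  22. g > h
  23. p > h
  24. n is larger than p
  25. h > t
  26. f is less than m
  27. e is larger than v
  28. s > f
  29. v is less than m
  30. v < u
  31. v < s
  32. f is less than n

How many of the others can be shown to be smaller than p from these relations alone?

Directly below p: t, k, h.
One step further: v, f, u (6 so far).
Nothing else is reachable below p; 6 in all.

6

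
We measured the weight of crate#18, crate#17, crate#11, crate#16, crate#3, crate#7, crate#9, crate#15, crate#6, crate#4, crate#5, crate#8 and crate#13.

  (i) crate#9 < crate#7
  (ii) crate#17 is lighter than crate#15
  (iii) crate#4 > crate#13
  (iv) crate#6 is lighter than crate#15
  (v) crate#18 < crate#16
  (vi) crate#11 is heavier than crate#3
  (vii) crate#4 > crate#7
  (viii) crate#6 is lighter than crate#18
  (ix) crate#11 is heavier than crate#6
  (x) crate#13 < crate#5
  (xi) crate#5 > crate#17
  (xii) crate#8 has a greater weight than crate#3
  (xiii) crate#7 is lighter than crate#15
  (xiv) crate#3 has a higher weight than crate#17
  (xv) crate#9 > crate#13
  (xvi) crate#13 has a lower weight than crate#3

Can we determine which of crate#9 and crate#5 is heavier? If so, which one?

Following every chain through crate#9: above crate#9 we get crate#7, crate#4, crate#15; below crate#9 we get crate#13.
crate#5 is not reached, and no chain runs the other way from crate#5 to crate#9.
So the given relations leave the order of crate#9 and crate#5 undetermined.

undetermined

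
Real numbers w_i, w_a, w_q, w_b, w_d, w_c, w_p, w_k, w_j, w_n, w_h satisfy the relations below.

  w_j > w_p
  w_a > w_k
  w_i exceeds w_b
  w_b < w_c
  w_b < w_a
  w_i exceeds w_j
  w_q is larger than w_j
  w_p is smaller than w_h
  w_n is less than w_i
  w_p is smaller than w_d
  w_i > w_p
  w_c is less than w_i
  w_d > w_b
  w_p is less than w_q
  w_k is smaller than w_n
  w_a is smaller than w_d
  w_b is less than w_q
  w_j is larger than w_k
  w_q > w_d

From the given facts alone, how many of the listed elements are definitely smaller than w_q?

6

The elements the relations force below w_q are w_b, w_k, w_p, w_a, w_d, w_j — no chain reaches any other.
That is 6.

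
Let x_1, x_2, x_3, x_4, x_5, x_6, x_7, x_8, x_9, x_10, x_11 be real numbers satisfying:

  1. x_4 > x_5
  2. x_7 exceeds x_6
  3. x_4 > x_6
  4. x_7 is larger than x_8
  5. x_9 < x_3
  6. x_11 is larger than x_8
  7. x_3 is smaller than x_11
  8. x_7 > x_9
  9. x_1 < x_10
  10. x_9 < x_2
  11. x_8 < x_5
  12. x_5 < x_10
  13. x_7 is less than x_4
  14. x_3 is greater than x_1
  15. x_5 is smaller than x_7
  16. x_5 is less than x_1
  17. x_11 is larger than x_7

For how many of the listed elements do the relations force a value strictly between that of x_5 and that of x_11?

The relations place x_5 below x_11. An element lies strictly between them when it is forced above x_5 and also forced below x_11.
Above x_5: {x_1, x_7, x_10, x_3, x_4}. Below x_11: {x_8, x_9, x_6, x_1, x_7, x_3}.
Intersection: {x_1, x_7, x_3} — 3.

3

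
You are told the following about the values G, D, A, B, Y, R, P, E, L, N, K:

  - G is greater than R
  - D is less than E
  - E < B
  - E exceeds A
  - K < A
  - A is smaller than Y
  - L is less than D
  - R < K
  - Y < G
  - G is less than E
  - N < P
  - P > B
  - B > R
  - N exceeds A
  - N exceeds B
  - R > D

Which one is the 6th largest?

Piecing the relations together gives one ordering: L < D < R < K < A < Y < G < E < B < N < P.
Counting 6 from the largest end gives Y.

Y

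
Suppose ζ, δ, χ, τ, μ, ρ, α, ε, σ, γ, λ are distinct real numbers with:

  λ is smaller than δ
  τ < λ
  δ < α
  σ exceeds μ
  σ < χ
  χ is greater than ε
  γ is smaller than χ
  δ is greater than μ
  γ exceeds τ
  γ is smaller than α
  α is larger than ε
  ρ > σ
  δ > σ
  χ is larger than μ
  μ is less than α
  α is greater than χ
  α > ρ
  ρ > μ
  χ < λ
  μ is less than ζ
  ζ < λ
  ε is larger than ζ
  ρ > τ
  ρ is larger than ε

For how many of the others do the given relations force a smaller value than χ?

Directly below χ: μ, σ, ε, γ.
One step further: ζ, τ (6 so far).
No other element is forced below χ by the given relations, so the count is 6.

6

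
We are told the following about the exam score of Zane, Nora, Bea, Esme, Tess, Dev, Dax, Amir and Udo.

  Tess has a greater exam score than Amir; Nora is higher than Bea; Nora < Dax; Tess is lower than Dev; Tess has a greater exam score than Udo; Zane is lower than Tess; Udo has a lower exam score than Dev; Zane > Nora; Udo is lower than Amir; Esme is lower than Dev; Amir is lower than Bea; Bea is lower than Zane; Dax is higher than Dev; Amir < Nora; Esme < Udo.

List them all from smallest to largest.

Esme < Udo < Amir < Bea < Nora < Zane < Tess < Dev < Dax

The consecutive links are each given: Esme < Udo; Udo < Amir; Amir < Bea; Bea < Nora; Nora < Zane; Zane < Tess; Tess < Dev; Dev < Dax.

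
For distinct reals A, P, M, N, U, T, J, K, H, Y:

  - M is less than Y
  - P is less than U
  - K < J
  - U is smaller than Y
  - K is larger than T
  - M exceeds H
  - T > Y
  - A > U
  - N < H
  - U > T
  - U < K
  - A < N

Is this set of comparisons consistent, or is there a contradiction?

inconsistent

We have T < U stated directly, yet also U < A < N < H < M < Y < T by chaining the others — so U < T. Contradiction.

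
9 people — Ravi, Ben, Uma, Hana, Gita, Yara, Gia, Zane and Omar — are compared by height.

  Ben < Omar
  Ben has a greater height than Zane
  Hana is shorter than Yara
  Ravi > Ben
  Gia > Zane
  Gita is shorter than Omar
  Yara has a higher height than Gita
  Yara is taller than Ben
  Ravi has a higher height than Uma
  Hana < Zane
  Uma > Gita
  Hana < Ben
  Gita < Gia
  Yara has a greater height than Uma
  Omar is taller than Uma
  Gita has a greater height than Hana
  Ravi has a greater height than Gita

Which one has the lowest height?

Hana

Chaining upward from Hana: directly above it, Zane, Ben, Gita, Yara; then Uma, Gia, Omar, Ravi.
That covers every other element, and nothing is given below Hana, so Hana is the lowest height.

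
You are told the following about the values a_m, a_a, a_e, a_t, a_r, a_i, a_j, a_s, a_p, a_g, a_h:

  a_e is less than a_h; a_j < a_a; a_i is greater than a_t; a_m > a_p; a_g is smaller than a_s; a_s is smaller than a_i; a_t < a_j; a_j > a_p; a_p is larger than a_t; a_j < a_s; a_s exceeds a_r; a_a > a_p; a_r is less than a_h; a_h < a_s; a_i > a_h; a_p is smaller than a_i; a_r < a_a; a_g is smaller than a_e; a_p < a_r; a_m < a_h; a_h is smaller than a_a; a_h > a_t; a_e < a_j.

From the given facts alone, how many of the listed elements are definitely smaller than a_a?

8

From a_a the given relations immediately reach a_p, a_r, a_j, a_h.
From those, a_t, a_e, a_m — 7 in total.
From those, a_g — 8 in total.
No other element is forced below a_a by the given relations, so the count is 8.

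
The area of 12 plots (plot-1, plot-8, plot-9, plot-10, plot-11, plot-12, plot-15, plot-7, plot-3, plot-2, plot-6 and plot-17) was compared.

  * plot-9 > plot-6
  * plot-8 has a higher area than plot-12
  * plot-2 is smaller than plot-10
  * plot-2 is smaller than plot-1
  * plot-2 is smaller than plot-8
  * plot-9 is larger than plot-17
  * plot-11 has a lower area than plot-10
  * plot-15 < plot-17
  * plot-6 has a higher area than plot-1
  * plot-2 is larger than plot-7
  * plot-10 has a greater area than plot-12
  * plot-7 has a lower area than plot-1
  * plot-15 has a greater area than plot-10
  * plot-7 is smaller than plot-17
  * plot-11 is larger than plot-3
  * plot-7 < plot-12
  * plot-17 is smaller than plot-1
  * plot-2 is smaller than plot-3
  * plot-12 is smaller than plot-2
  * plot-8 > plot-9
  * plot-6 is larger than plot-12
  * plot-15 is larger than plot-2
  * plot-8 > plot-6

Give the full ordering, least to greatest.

plot-7 < plot-12 < plot-2 < plot-3 < plot-11 < plot-10 < plot-15 < plot-17 < plot-1 < plot-6 < plot-9 < plot-8

Nothing is placed below plot-7, so it is least; from there plot-7 < plot-12; plot-12 < plot-2; plot-2 < plot-3; plot-3 < plot-11; plot-11 < plot-10; plot-10 < plot-15; plot-15 < plot-17; plot-17 < plot-1; plot-1 < plot-6; plot-6 < plot-9; plot-9 < plot-8, each given directly.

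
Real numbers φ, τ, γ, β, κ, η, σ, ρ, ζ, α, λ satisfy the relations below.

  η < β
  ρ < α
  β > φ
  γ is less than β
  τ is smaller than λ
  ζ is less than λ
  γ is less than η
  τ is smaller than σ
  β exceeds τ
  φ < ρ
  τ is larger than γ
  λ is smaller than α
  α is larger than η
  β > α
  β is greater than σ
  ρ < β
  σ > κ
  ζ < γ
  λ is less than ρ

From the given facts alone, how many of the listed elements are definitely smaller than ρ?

5

The elements the relations force below ρ are φ, ζ, γ, τ, λ — no chain reaches any other.
That is 5.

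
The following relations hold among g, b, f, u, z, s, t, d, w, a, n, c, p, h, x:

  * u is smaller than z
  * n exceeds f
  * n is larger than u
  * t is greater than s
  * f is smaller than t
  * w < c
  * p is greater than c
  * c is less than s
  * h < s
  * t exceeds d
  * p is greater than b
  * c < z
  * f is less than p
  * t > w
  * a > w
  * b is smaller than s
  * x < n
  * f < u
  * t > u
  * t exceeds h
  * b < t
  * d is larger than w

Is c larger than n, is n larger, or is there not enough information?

Following every chain through c: above c we get p, s, z, t; below c we get w.
n is not reached, and no chain runs the other way from n to c.
So the given relations leave the order of c and n undetermined.

undetermined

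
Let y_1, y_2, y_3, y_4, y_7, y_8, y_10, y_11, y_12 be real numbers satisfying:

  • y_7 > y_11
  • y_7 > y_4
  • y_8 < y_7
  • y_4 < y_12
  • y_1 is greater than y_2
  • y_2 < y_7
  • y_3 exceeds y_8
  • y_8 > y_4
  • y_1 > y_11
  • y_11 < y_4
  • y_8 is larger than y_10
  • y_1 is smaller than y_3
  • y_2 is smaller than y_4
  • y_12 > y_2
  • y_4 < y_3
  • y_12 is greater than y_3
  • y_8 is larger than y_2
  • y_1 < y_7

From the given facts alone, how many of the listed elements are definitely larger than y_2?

6

Directly above y_2: y_4, y_8, y_1, y_7, y_12.
One step further: y_3 (6 so far).
No other element is forced above y_2 by the given relations, so the count is 6.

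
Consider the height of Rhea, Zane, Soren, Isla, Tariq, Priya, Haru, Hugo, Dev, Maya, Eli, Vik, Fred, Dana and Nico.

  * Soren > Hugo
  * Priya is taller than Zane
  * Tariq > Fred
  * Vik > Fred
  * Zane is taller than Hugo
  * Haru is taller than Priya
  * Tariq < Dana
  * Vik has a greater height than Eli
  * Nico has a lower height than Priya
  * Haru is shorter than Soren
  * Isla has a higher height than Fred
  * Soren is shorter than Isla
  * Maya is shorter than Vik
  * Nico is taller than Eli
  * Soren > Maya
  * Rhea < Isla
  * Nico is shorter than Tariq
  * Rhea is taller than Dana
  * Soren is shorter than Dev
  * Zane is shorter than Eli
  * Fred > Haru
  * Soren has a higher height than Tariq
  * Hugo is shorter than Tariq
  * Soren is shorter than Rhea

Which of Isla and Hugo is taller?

Isla

The relevant relations are Hugo < Zane; Zane < Eli; Eli < Nico; Nico < Priya; Priya < Haru; Haru < Fred; Fred < Tariq; Tariq < Soren; Soren < Isla.
Together: Hugo < Zane < Eli < Nico < Priya < Haru < Fred < Tariq < Soren < Isla.
So Hugo < Isla; Isla is the taller of the two.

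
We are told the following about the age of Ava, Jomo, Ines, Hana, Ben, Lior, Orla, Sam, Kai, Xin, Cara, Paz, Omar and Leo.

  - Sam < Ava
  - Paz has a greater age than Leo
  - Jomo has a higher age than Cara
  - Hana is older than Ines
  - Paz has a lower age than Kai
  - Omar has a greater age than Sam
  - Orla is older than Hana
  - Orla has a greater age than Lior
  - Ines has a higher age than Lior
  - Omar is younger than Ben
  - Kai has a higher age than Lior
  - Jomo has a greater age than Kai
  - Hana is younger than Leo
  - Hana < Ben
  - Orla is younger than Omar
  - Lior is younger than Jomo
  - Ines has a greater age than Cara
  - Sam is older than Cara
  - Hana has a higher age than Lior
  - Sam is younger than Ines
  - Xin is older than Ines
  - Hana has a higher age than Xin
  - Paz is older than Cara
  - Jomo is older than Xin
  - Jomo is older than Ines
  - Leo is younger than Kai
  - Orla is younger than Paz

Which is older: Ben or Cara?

Link the given pairs in sequence: Cara < Sam; Sam < Ines; Ines < Xin; Xin < Hana; Hana < Orla; Orla < Omar; Omar < Ben.
Together: Cara < Sam < Ines < Xin < Hana < Orla < Omar < Ben.
So Cara < Ben; Ben is the older of the two.

Ben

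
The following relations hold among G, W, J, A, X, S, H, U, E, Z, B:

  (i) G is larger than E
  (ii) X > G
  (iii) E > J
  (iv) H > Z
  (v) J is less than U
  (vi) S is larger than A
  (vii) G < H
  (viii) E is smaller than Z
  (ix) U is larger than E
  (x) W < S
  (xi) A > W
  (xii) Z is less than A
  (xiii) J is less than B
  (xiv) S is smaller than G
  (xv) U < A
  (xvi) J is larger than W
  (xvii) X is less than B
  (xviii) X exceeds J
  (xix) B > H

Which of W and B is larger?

B

The relevant relations are W < J; J < E; E < Z; Z < A; A < S; S < G; G < X; X < B.
Together: W < J < E < Z < A < S < G < X < B.
So W < B; B is the larger of the two.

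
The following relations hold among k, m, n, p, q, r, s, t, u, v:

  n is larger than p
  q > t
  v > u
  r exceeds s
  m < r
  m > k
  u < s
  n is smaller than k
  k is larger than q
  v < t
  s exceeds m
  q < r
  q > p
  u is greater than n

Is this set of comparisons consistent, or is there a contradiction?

The single ordering p < n < u < v < t < q < k < m < s < r satisfies every listed relation, so no contradiction arises.

consistent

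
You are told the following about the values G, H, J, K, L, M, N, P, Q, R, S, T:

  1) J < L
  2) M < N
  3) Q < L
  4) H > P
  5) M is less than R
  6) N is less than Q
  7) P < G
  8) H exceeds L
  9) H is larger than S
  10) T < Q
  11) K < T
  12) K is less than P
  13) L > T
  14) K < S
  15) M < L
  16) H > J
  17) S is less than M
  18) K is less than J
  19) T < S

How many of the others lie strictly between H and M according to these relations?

3

Chaining upward from M reaches: N, Q, L, R.
Chaining downward from H reaches: K, T, S, N, J, Q, P, L.
Strictly between M and H are those in both lists: N, Q, L — 3 elements.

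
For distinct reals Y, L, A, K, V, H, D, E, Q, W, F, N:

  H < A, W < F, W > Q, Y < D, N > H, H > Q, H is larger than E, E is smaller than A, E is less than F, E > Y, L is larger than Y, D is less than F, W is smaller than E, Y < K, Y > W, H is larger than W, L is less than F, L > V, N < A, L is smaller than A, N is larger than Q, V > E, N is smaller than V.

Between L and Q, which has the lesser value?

Following the relations from Q: Q < W < E < H < N < V < L.
So Q < L; Q is the smaller of the two.

Q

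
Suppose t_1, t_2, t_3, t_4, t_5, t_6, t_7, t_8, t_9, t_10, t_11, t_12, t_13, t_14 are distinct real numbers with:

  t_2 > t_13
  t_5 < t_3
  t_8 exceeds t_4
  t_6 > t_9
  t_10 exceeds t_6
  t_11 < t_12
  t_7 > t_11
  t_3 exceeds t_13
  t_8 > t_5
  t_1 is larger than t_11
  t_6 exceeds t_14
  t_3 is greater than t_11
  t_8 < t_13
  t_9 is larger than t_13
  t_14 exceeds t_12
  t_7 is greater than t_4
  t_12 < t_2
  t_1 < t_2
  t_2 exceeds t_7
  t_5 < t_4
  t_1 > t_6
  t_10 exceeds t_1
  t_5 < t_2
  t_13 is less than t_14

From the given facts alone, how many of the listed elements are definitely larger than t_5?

Directly above t_5: t_4, t_8, t_3, t_2.
One step further: t_7, t_13 (6 so far).
One step further: t_9, t_14 (8 so far).
One step further: t_6 (9 so far).
One step further: t_1, t_10 (11 so far).
Nothing else is reachable above t_5; 11 in all.

11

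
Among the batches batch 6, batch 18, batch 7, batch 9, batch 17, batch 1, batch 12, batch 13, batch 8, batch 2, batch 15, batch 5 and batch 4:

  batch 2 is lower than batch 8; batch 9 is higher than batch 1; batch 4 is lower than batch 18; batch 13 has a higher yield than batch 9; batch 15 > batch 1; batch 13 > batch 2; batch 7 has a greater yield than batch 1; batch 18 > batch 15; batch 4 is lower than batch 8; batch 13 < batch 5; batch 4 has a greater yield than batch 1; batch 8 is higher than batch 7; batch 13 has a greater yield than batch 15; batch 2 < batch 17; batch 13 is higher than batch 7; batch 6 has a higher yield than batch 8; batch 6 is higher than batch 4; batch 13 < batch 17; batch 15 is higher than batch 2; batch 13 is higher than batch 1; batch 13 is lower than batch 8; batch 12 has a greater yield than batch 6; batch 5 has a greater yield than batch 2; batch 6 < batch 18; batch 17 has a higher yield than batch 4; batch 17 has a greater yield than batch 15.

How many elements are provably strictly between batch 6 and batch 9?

2

Chaining upward from batch 9 reaches: batch 13, batch 17, batch 8, batch 18, batch 12, batch 5.
Chaining downward from batch 6 reaches: batch 2, batch 1, batch 15, batch 7, batch 13, batch 4, batch 8.
Strictly between batch 9 and batch 6 are those in both lists: batch 13, batch 8 — 2 elements.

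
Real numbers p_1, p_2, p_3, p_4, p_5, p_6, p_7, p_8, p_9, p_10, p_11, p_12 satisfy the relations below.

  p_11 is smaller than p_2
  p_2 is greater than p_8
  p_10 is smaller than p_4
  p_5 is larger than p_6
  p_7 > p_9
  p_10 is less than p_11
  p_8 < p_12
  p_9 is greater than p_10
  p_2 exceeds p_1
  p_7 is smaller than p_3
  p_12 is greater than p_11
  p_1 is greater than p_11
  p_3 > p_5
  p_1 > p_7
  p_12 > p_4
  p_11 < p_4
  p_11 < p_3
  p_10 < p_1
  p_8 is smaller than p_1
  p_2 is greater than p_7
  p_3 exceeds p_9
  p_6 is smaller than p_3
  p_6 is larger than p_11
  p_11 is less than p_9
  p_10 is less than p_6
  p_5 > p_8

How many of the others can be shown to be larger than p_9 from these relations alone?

4

Directly above p_9: p_7, p_3.
One step further: p_1, p_2 (4 so far).
No other element is forced above p_9 by the given relations, so the count is 4.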